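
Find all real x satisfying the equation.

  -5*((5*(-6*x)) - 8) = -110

Step 1. [-5*((5*(-6*x)) - 8) = -110] divide by the outer -5 ⇒ div: (5*(-6*x)) - 8 = 22.
Step 2. [(5*(-6*x)) - 8 = 22] peel the -8: add 8 from each side. So sub: 5*(-6*x) = 30.
Step 3. [5*(-6*x) = 30] 5 out front; divide by 5 ⇒ div: -6*x = 6.
Step 4. [-6*x = 6] leading coefficient -6: divide by -6 ⇒ div: x = -1.

Answer: x ∈ {-1}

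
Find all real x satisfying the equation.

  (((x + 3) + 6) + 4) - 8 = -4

Step 1. [(((x + 3) + 6) + 4) - 8 = -4] add 8: x sits inside (… - 8), so sub: ((x + 3) + 6) + 4 = 4.
Step 2. [((x + 3) + 6) + 4 = 4] the outer +4 inverts by subtracting 4, so sub: (x + 3) + 6 = 0.
Step 3. [(x + 3) + 6 = 0] 6 comes off first (subtract 6) ⇒ sub: x + 3 = -6.
Step 4. [x + 3 = -6] +3 is outermost — subtract 3 both sides. So sub: x = -9.

Answer: x ∈ {-9}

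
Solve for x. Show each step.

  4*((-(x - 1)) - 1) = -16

Step 1. [4*((-(x - 1)) - 1) = -16] LHS = 4·(…); ÷4 both sides. So div: (-(x - 1)) - 1 = -4.
Step 2. [(-(x - 1)) - 1 = -4] -1 is outermost — add 1 both sides. So sub: -(x - 1) = -3.
Step 3. [-(x - 1) = -3] leading − — multiply by −1. So neg: x - 1 = 3.
Step 4. [x - 1 = 3] add 1: x sits inside (… - 1), so sub: x = 4.

Answer: x ∈ {4}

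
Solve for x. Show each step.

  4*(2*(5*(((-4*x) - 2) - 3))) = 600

Step 1. [4*(2*(5*(((-4*x) - 2) - 3))) = 600] 4 out front; divide by 4 ⇒ div: 2*(5*(((-4*x) - 2) - 3)) = 150.
Step 2. [2*(5*(((-4*x) - 2) - 3)) = 150] LHS = 2·(…); ÷2 both sides. So div: 5*(((-4*x) - 2) - 3) = 75.
Step 3. [5*(((-4*x) - 2) - 3) = 75] 5·(inner) — divide through by 5 ⇒ div: ((-4*x) - 2) - 3 = 15.
Step 4. [((-4*x) - 2) - 3 = 15] peel the -3: add 3 from each side. So sub: (-4*x) - 2 = 18.
Step 5. [(-4*x) - 2 = 18] add 2: x sits inside (… - 2) ⇒ sub: -4*x = 20.
Step 6. [-4*x = 20] -4 out front; divide by -4. So div: x = -5.

Answer: x ∈ {-5}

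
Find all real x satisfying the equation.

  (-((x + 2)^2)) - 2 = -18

Step 1. [(-((x + 2)^2)) - 2 = -18] peel the -2: add 2 from each side ⇒ sub: -((x + 2)^2) = -16.
Step 2. [-((x + 2)^2) = -16] flip signs both sides, so neg: (x + 2)^2 = 16.
Step 3. [(x + 2)^2 = 16] √ both sides: 16 ≥ 0 gives two branches ⇒ sqrt: x + 2 = 4 or -4.
Step 4. [x + 2 = 4 or -4] +2 is outermost — subtract 2 both sides. So sub: x = 2 or -6.

Answer: x ∈ {-6, 2}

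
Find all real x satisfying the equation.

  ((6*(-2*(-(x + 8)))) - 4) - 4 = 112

Step 1. [((6*(-2*(-(x + 8)))) - 4) - 4 = 112] 4 comes off first (add 4) ⇒ sub: (6*(-2*(-(x + 8)))) - 4 = 116.
Step 2. [(6*(-2*(-(x + 8)))) - 4 = 116] peel the -4: add 4 from each side. So sub: 6*(-2*(-(x + 8))) = 120.
Step 3. [6*(-2*(-(x + 8))) = 120] 6·(inner) — divide through by 6. So div: -2*(-(x + 8)) = 20.
Step 4. [-2*(-(x + 8)) = 20] LHS = -2·(…); ÷-2 both sides, so div: -(x + 8) = -10.
Step 5. [-(x + 8) = -10] LHS negated; negate both sides ⇒ neg: x + 8 = 10.
Step 6. [x + 8 = 10] subtract 8: x sits inside (… + 8), so sub: x = 2.

Answer: x ∈ {2}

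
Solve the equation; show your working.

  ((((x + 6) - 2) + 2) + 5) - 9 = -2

Step 1. [((((x + 6) - 2) + 2) + 5) - 9 = -2] add 9: x sits inside (… - 9), so sub: (((x + 6) - 2) + 2) + 5 = 7.
Step 2. [(((x + 6) - 2) + 2) + 5 = 7] the outer +5 inverts by subtracting 5, so sub: ((x + 6) - 2) + 2 = 2.
Step 3. [((x + 6) - 2) + 2 = 2] subtract 2: x sits inside (… + 2) ⇒ sub: (x + 6) - 2 = 0.
Step 4. [(x + 6) - 2 = 0] add 2: x sits inside (… - 2), so sub: x + 6 = 2.
Step 5. [x + 6 = 2] +6 is outermost — subtract 6 both sides ⇒ sub: x = -4.

Answer: x ∈ {-4}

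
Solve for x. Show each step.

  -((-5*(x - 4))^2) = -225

Step 1. [-((-5*(x - 4))^2) = -225] flip signs both sides ⇒ neg: (-5*(x - 4))^2 = 225.
Step 2. [(-5*(x - 4))^2 = 225] 225 ≥ 0, LHS is (·)² — take ±√ ⇒ sqrt: -5*(x - 4) = 15 or -15.
Step 3. [-5*(x - 4) = 15 or -15] LHS = -5·(…); ÷-5 both sides, so div: x - 4 = -3 or 3.
Step 4. [x - 4 = -3 or 3] add 4: x sits inside (… - 4). So sub: x = 1 or 7.

Answer: x ∈ {1, 7}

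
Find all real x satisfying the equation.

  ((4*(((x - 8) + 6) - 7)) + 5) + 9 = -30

Step 1. [((4*(((x - 8) + 6) - 7)) + 5) + 9 = -30] peel the +9: subtract 9 from each side. So sub: (4*(((x - 8) + 6) - 7)) + 5 = -39.
Step 2. [(4*(((x - 8) + 6) - 7)) + 5 = -39] peel the +5: subtract 5 from each side, so sub: 4*(((x - 8) + 6) - 7) = -44.
Step 3. [4*(((x - 8) + 6) - 7) = -44] 4 out front; divide by 4 ⇒ div: ((x - 8) + 6) - 7 = -11.
Step 4. [((x - 8) + 6) - 7 = -11] peel the -7: add 7 from each side, so sub: (x - 8) + 6 = -4.
Step 5. [(x - 8) + 6 = -4] peel the +6: subtract 6 from each side, so sub: x - 8 = -10.
Step 6. [x - 8 = -10] -8 is outermost — add 8 both sides, so sub: x = -2.

Answer: x ∈ {-2}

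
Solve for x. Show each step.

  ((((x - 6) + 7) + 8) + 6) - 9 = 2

Step 1. [((((x - 6) + 7) + 8) + 6) - 9 = 2] add 9: x sits inside (… - 9), so sub: (((x - 6) + 7) + 8) + 6 = 11.
Step 2. [(((x - 6) + 7) + 8) + 6 = 11] peel the +6: subtract 6 from each side. So sub: ((x - 6) + 7) + 8 = 5.
Step 3. [((x - 6) + 7) + 8 = 5] peel the +8: subtract 8 from each side. So sub: (x - 6) + 7 = -3.
Step 4. [(x - 6) + 7 = -3] 7 comes off first (subtract 7), so sub: x - 6 = -10.
Step 5. [x - 6 = -10] peel the -6: add 6 from each side. So sub: x = -4.

Answer: x ∈ {-4}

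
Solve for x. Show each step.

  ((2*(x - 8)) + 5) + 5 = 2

Step 1. [((2*(x - 8)) + 5) + 5 = 2] the outer +5 inverts by subtracting 5 ⇒ sub: (2*(x - 8)) + 5 = -3.
Step 2. [(2*(x - 8)) + 5 = -3] +5 is outermost — subtract 5 both sides, so sub: 2*(x - 8) = -8.
Step 3. [2*(x - 8) = -8] 2·(inner) — divide through by 2. So div: x - 8 = -4.
Step 4. [x - 8 = -4] the outer -8 inverts by adding 8 ⇒ sub: x = 4.

Answer: x ∈ {4}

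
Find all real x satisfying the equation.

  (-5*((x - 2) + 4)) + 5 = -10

Step 1. [(-5*((x - 2) + 4)) + 5 = -10] subtract 5: x sits inside (… + 5). So sub: -5*((x - 2) + 4) = -15.
Step 2. [-5*((x - 2) + 4) = -15] leading coefficient -5: divide by -5, so div: (x - 2) + 4 = 3.
Step 3. [(x - 2) + 4 = 3] peel the +4: subtract 4 from each side ⇒ sub: x - 2 = -1.
Step 4. [x - 2 = -1] the outer -2 inverts by adding 2. So sub: x = 1.

Answer: x ∈ {1}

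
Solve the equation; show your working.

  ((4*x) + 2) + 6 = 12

Step 1. [((4*x) + 2) + 6 = 12] subtract 6: x sits inside (… + 6), so sub: (4*x) + 2 = 6.
Step 2. [(4*x) + 2 = 6] peel the +2: subtract 2 from each side ⇒ sub: 4*x = 4.
Step 3. [4*x = 4] divide by the outer 4 ⇒ div: x = 1.

Answer: x ∈ {1}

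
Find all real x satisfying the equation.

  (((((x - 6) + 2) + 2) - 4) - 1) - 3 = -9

Step 1. [(((((x - 6) + 2) + 2) - 4) - 1) - 3 = -9] peel the -3: add 3 from each side. So sub: ((((x - 6) + 2) + 2) - 4) - 1 = -6.
Step 2. [((((x - 6) + 2) + 2) - 4) - 1 = -6] 1 comes off first (add 1). So sub: (((x - 6) + 2) + 2) - 4 = -5.
Step 3. [(((x - 6) + 2) + 2) - 4 = -5] the outer -4 inverts by adding 4, so sub: ((x - 6) + 2) + 2 = -1.
Step 4. [((x - 6) + 2) + 2 = -1] subtract 2: x sits inside (… + 2). So sub: (x - 6) + 2 = -3.
Step 5. [(x - 6) + 2 = -3] 2 comes off first (subtract 2), so sub: x - 6 = -5.
Step 6. [x - 6 = -5] peel the -6: add 6 from each side. So sub: x = 1.

Answer: x ∈ {1}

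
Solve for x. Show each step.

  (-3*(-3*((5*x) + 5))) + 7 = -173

Step 1. [(-3*(-3*((5*x) + 5))) + 7 = -173] 7 comes off first (subtract 7), so sub: -3*(-3*((5*x) + 5)) = -180.
Step 2. [-3*(-3*((5*x) + 5)) = -180] -3 out front; divide by -3 ⇒ div: -3*((5*x) + 5) = 60.
Step 3. [-3*((5*x) + 5) = 60] LHS = -3·(…); ÷-3 both sides, so div: (5*x) + 5 = -20.
Step 4. [(5*x) + 5 = -20] +5 is outermost — subtract 5 both sides, so sub: 5*x = -25.
Step 5. [5*x = -25] divide by the outer 5 ⇒ div: x = -5.

Answer: x ∈ {-5}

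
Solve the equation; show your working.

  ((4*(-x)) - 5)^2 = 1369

Step 1. [((4*(-x)) - 5)^2 = 1369] √ both sides: 1369 ≥ 0 gives two branches. So sqrt: (4*(-x)) - 5 = 37 or -37.
Step 2. [(4*(-x)) - 5 = 37 or -37] peel the -5: add 5 from each side, so sub: 4*(-x) = 42 or -32.
Step 3. [4*(-x) = 42 or -32] 4 out front; divide by 4, so div: -x = 21/2 or -8.
Step 4. [-x = 21/2 or -8] LHS negated; negate both sides. So neg: x = -21/2 or 8.

Answer: x ∈ {-21/2, 8}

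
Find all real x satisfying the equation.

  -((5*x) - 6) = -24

Step 1. [-((5*x) - 6) = -24] leading − — multiply by −1, so neg: (5*x) - 6 = 24.
Step 2. [(5*x) - 6 = 24] the outer -6 inverts by adding 6 ⇒ sub: 5*x = 30.
Step 3. [5*x = 30] 5 out front; divide by 5. So div: x = 6.

Answer: x ∈ {6}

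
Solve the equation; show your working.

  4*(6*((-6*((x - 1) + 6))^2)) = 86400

Step 1. [4*(6*((-6*((x - 1) + 6))^2)) = 86400] 4 out front; divide by 4 ⇒ div: 6*((-6*((x - 1) + 6))^2) = 21600.
Step 2. [6*((-6*((x - 1) + 6))^2) = 21600] divide by the outer 6 ⇒ div: (-6*((x - 1) + 6))^2 = 3600.
Step 3. [(-6*((x - 1) + 6))^2 = 3600] LHS squared, RHS 3600 ≥ 0: apply √ (±) ⇒ sqrt: -6*((x - 1) + 6) = 60 or -60.
Step 4. [-6*((x - 1) + 6) = 60 or -60] leading coefficient -6: divide by -6 ⇒ div: (x - 1) + 6 = -10 or 10.
Step 5. [(x - 1) + 6 = -10 or 10] 6 comes off first (subtract 6), so sub: x - 1 = -16 or 4.
Step 6. [x - 1 = -16 or 4] 1 comes off first (add 1), so sub: x = -15 or 5.

Answer: x ∈ {-15, 5}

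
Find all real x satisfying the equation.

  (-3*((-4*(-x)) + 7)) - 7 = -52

Step 1. [(-3*((-4*(-x)) + 7)) - 7 = -52] peel the -7: add 7 from each side. So sub: -3*((-4*(-x)) + 7) = -45.
Step 2. [-3*((-4*(-x)) + 7) = -45] -3·(inner) — divide through by -3. So div: (-4*(-x)) + 7 = 15.
Step 3. [(-4*(-x)) + 7 = 15] the outer +7 inverts by subtracting 7, so sub: -4*(-x) = 8.
Step 4. [-4*(-x) = 8] -4·(inner) — divide through by -4 ⇒ div: -x = -2.
Step 5. [-x = -2] flip signs both sides ⇒ neg: x = 2.

Answer: x ∈ {2}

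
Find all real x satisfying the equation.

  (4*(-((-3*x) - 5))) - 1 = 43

Step 1. [(4*(-((-3*x) - 5))) - 1 = 43] peel the -1: add 1 from each side, so sub: 4*(-((-3*x) - 5)) = 44.
Step 2. [4*(-((-3*x) - 5)) = 44] 4·(inner) — divide through by 4, so div: -((-3*x) - 5) = 11.
Step 3. [-((-3*x) - 5) = 11] LHS negated; negate both sides. So neg: (-3*x) - 5 = -11.
Step 4. [(-3*x) - 5 = -11] -5 is outermost — add 5 both sides, so sub: -3*x = -6.
Step 5. [-3*x = -6] -3·(inner) — divide through by -3, so div: x = 2.

Answer: x ∈ {2}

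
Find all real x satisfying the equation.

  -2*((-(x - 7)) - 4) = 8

Step 1. [-2*((-(x - 7)) - 4) = 8] LHS = -2·(…); ÷-2 both sides, so div: (-(x - 7)) - 4 = -4.
Step 2. [(-(x - 7)) - 4 = -4] peel the -4: add 4 from each side, so sub: -(x - 7) = 0.
Step 3. [-(x - 7) = 0] LHS negated; negate both sides. So neg: x - 7 = 0.
Step 4. [x - 7 = 0] -7 is outermost — add 7 both sides. So sub: x = 7.

Answer: x ∈ {7}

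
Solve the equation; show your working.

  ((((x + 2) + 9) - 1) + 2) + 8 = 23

Step 1. [((((x + 2) + 9) - 1) + 2) + 8 = 23] the outer +8 inverts by subtracting 8 ⇒ sub: (((x + 2) + 9) - 1) + 2 = 15.
Step 2. [(((x + 2) + 9) - 1) + 2 = 15] peel the +2: subtract 2 from each side. So sub: ((x + 2) + 9) - 1 = 13.
Step 3. [((x + 2) + 9) - 1 = 13] 1 comes off first (add 1) ⇒ sub: (x + 2) + 9 = 14.
Step 4. [(x + 2) + 9 = 14] 9 comes off first (subtract 9), so sub: x + 2 = 5.
Step 5. [x + 2 = 5] the outer +2 inverts by subtracting 2, so sub: x = 3.

Answer: x ∈ {3}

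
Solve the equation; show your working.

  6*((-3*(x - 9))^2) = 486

Step 1. [6*((-3*(x - 9))^2) = 486] LHS = 6·(…); ÷6 both sides ⇒ div: (-3*(x - 9))^2 = 81.
Step 2. [(-3*(x - 9))^2 = 81] LHS squared, RHS 81 ≥ 0: apply √ (±), so sqrt: -3*(x - 9) = 9 or -9.
Step 3. [-3*(x - 9) = 9 or -9] divide by the outer -3 ⇒ div: x - 9 = -3 or 3.
Step 4. [x - 9 = -3 or 3] peel the -9: add 9 from each side, so sub: x = 6 or 12.

Answer: x ∈ {6, 12}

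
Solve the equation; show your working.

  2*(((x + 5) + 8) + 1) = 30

Step 1. [2*(((x + 5) + 8) + 1) = 30] 2 out front; divide by 2, so div: ((x + 5) + 8) + 1 = 15.
Step 2. [((x + 5) + 8) + 1 = 15] subtract 1: x sits inside (… + 1) ⇒ sub: (x + 5) + 8 = 14.
Step 3. [(x + 5) + 8 = 14] peel the +8: subtract 8 from each side ⇒ sub: x + 5 = 6.
Step 4. [x + 5 = 6] the outer +5 inverts by subtracting 5. So sub: x = 1.

Answer: x ∈ {1}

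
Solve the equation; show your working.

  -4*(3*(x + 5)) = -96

Step 1. [-4*(3*(x + 5)) = -96] -4·(inner) — divide through by -4, so div: 3*(x + 5) = 24.
Step 2. [3*(x + 5) = 24] 3·(inner) — divide through by 3. So div: x + 5 = 8.
Step 3. [x + 5 = 8] 5 comes off first (subtract 5), so sub: x = 3.

Answer: x ∈ {3}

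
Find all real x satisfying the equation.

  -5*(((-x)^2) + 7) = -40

Step 1. [-5*(((-x)^2) + 7) = -40] divide by the outer -5 ⇒ div: ((-x)^2) + 7 = 8.
Step 2. [((-x)^2) + 7 = 8] peel the +7: subtract 7 from each side. So sub: (-x)^2 = 1.
Step 3. [(-x)^2 = 1] LHS squared, RHS 1 ≥ 0: apply √ (±). So sqrt: -x = 1 or -1.
Step 4. [-x = 1 or -1] flip signs both sides ⇒ neg: x = -1 or 1.

Answer: x ∈ {-1, 1}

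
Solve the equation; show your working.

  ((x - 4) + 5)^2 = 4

Step 1. [((x - 4) + 5)^2 = 4] 4 ≥ 0, LHS is (·)² — take ±√, so sqrt: (x - 4) + 5 = 2 or -2.
Step 2. [(x - 4) + 5 = 2 or -2] the outer +5 inverts by subtracting 5 ⇒ sub: x - 4 = -3 or -7.
Step 3. [x - 4 = -3 or -7] -4 is outermost — add 4 both sides. So sub: x = 1 or -3.

Answer: x ∈ {-3, 1}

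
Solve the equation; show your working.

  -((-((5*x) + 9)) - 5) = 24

Step 1. [-((-((5*x) + 9)) - 5) = 24] LHS negated; negate both sides, so neg: (-((5*x) + 9)) - 5 = -24.
Step 2. [(-((5*x) + 9)) - 5 = -24] add 5: x sits inside (… - 5). So sub: -((5*x) + 9) = -19.
Step 3. [-((5*x) + 9) = -19] leading − — multiply by −1, so neg: (5*x) + 9 = 19.
Step 4. [(5*x) + 9 = 19] +9 is outermost — subtract 9 both sides. So sub: 5*x = 10.
Step 5. [5*x = 10] 5·(inner) — divide through by 5. So div: x = 2.

Answer: x ∈ {2}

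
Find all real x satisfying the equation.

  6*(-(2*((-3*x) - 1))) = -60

Step 1. [6*(-(2*((-3*x) - 1))) = -60] LHS = 6·(…); ÷6 both sides. So div: -(2*((-3*x) - 1)) = -10.
Step 2. [-(2*((-3*x) - 1)) = -10] flip signs both sides. So neg: 2*((-3*x) - 1) = 10.
Step 3. [2*((-3*x) - 1) = 10] divide by the outer 2 ⇒ div: (-3*x) - 1 = 5.
Step 4. [(-3*x) - 1 = 5] the outer -1 inverts by adding 1. So sub: -3*x = 6.
Step 5. [-3*x = 6] divide by the outer -3 ⇒ div: x = -2.

Answer: x ∈ {-2}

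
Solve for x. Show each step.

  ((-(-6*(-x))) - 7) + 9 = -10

Step 1. [((-(-6*(-x))) - 7) + 9 = -10] 9 comes off first (subtract 9), so sub: (-(-6*(-x))) - 7 = -19.
Step 2. [(-(-6*(-x))) - 7 = -19] peel the -7: add 7 from each side, so sub: -(-6*(-x)) = -12.
Step 3. [-(-6*(-x)) = -12] LHS negated; negate both sides. So neg: -6*(-x) = 12.
Step 4. [-6*(-x) = 12] leading coefficient -6: divide by -6, so div: -x = -2.
Step 5. [-x = -2] flip signs both sides, so neg: x = 2.

Answer: x ∈ {2}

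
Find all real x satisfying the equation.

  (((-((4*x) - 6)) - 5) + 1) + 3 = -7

Step 1. [(((-((4*x) - 6)) - 5) + 1) + 3 = -7] the outer +3 inverts by subtracting 3 ⇒ sub: ((-((4*x) - 6)) - 5) + 1 = -10.
Step 2. [((-((4*x) - 6)) - 5) + 1 = -10] +1 is outermost — subtract 1 both sides ⇒ sub: (-((4*x) - 6)) - 5 = -11.
Step 3. [(-((4*x) - 6)) - 5 = -11] -5 is outermost — add 5 both sides. So sub: -((4*x) - 6) = -6.
Step 4. [-((4*x) - 6) = -6] leading − — multiply by −1. So neg: (4*x) - 6 = 6.
Step 5. [(4*x) - 6 = 6] the outer -6 inverts by adding 6 ⇒ sub: 4*x = 12.
Step 6. [4*x = 12] 4 out front; divide by 4, so div: x = 3.

Answer: x ∈ {3}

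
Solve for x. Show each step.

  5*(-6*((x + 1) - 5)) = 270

Step 1. [5*(-6*((x + 1) - 5)) = 270] leading coefficient 5: divide by 5, so div: -6*((x + 1) - 5) = 54.
Step 2. [-6*((x + 1) - 5) = 54] LHS = -6·(…); ÷-6 both sides ⇒ div: (x + 1) - 5 = -9.
Step 3. [(x + 1) - 5 = -9] -5 is outermost — add 5 both sides, so sub: x + 1 = -4.
Step 4. [x + 1 = -4] peel the +1: subtract 1 from each side. So sub: x = -5.

Answer: x ∈ {-5}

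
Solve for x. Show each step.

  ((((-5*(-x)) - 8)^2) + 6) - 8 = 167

Step 1. [((((-5*(-x)) - 8)^2) + 6) - 8 = 167] peel the -8: add 8 from each side ⇒ sub: (((-5*(-x)) - 8)^2) + 6 = 175.
Step 2. [(((-5*(-x)) - 8)^2) + 6 = 175] peel the +6: subtract 6 from each side, so sub: ((-5*(-x)) - 8)^2 = 169.
Step 3. [((-5*(-x)) - 8)^2 = 169] 169 ≥ 0, LHS is (·)² — take ±√. So sqrt: (-5*(-x)) - 8 = 13 or -13.
Step 4. [(-5*(-x)) - 8 = 13 or -13] peel the -8: add 8 from each side ⇒ sub: -5*(-x) = 21 or -5.
Step 5. [-5*(-x) = 21 or -5] -5 out front; divide by -5 ⇒ div: -x = -21/5 or 1.
Step 6. [-x = -21/5 or 1] LHS negated; negate both sides. So neg: x = 21/5 or -1.

Answer: x ∈ {-1, 21/5}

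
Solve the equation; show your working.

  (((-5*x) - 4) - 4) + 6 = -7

Step 1. [(((-5*x) - 4) - 4) + 6 = -7] +6 is outermost — subtract 6 both sides ⇒ sub: ((-5*x) - 4) - 4 = -13.
Step 2. [((-5*x) - 4) - 4 = -13] 4 comes off first (add 4), so sub: (-5*x) - 4 = -9.
Step 3. [(-5*x) - 4 = -9] the outer -4 inverts by adding 4, so sub: -5*x = -5.
Step 4. [-5*x = -5] -5·(inner) — divide through by -5 ⇒ div: x = 1.

Answer: x ∈ {1}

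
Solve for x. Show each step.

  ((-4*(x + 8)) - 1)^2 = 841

Step 1. [((-4*(x + 8)) - 1)^2 = 841] LHS squared, RHS 841 ≥ 0: apply √ (±). So sqrt: (-4*(x + 8)) - 1 = 29 or -29.
Step 2. [(-4*(x + 8)) - 1 = 29 or -29] the outer -1 inverts by adding 1 ⇒ sub: -4*(x + 8) = 30 or -28.
Step 3. [-4*(x + 8) = 30 or -28] -4·(inner) — divide through by -4. So div: x + 8 = -15/2 or 7.
Step 4. [x + 8 = -15/2 or 7] the outer +8 inverts by subtracting 8 ⇒ sub: x = -31/2 or -1.

Answer: x ∈ {-31/2, -1}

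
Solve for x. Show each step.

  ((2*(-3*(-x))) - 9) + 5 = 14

Step 1. [((2*(-3*(-x))) - 9) + 5 = 14] 5 comes off first (subtract 5), so sub: (2*(-3*(-x))) - 9 = 9.
Step 2. [(2*(-3*(-x))) - 9 = 9] add 9: x sits inside (… - 9). So sub: 2*(-3*(-x)) = 18.
Step 3. [2*(-3*(-x)) = 18] leading coefficient 2: divide by 2, so div: -3*(-x) = 9.
Step 4. [-3*(-x) = 9] divide by the outer -3. So div: -x = -3.
Step 5. [-x = -3] leading − — multiply by −1, so neg: x = 3.

Answer: x ∈ {3}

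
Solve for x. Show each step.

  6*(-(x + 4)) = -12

Step 1. [6*(-(x + 4)) = -12] leading coefficient 6: divide by 6. So div: -(x + 4) = -2.
Step 2. [-(x + 4) = -2] flip signs both sides, so neg: x + 4 = 2.
Step 3. [x + 4 = 2] 4 comes off first (subtract 4), so sub: x = -2.

Answer: x ∈ {-2}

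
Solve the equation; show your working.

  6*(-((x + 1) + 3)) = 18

Step 1. [6*(-((x + 1) + 3)) = 18] divide by the outer 6, so div: -((x + 1) + 3) = 3.
Step 2. [-((x + 1) + 3) = 3] flip signs both sides. So neg: (x + 1) + 3 = -3.
Step 3. [(x + 1) + 3 = -3] the outer +3 inverts by subtracting 3, so sub: x + 1 = -6.
Step 4. [x + 1 = -6] peel the +1: subtract 1 from each side ⇒ sub: x = -7.

Answer: x ∈ {-7}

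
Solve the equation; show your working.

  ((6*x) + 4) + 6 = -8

Step 1. [((6*x) + 4) + 6 = -8] peel the +6: subtract 6 from each side ⇒ sub: (6*x) + 4 = -14.
Step 2. [(6*x) + 4 = -14] subtract 4: x sits inside (… + 4) ⇒ sub: 6*x = -18.
Step 3. [6*x = -18] LHS = 6·(…); ÷6 both sides ⇒ div: x = -3.

Answer: x ∈ {-3}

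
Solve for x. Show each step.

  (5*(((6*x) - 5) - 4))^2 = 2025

Step 1. [(5*(((6*x) - 5) - 4))^2 = 2025] √ both sides: 2025 ≥ 0 gives two branches, so sqrt: 5*(((6*x) - 5) - 4) = 45 or -45.
Step 2. [5*(((6*x) - 5) - 4) = 45 or -45] 5·(inner) — divide through by 5. So div: ((6*x) - 5) - 4 = 9 or -9.
Step 3. [((6*x) - 5) - 4 = 9 or -9] peel the -4: add 4 from each side, so sub: (6*x) - 5 = 13 or -5.
Step 4. [(6*x) - 5 = 13 or -5] add 5: x sits inside (… - 5) ⇒ sub: 6*x = 18 or 0.
Step 5. [6*x = 18 or 0] leading coefficient 6: divide by 6, so div: x = 3 or 0.

Answer: x ∈ {0, 3}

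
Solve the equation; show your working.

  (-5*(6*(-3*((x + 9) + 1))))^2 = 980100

Step 1. [(-5*(6*(-3*((x + 9) + 1))))^2 = 980100] √ both sides: 980100 ≥ 0 gives two branches. So sqrt: -5*(6*(-3*((x + 9) + 1))) = 990 or -990.
Step 2. [-5*(6*(-3*((x + 9) + 1))) = 990 or -990] -5·(inner) — divide through by -5 ⇒ div: 6*(-3*((x + 9) + 1)) = -198 or 198.
Step 3. [6*(-3*((x + 9) + 1)) = -198 or 198] 6 out front; divide by 6, so div: -3*((x + 9) + 1) = -33 or 33.
Step 4. [-3*((x + 9) + 1) = -33 or 33] divide by the outer -3. So div: (x + 9) + 1 = 11 or -11.
Step 5. [(x + 9) + 1 = 11 or -11] peel the +1: subtract 1 from each side ⇒ sub: x + 9 = 10 or -12.
Step 6. [x + 9 = 10 or -12] 9 comes off first (subtract 9), so sub: x = 1 or -21.

Answer: x ∈ {-21, 1}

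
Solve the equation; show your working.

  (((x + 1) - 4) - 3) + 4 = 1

Step 1. [(((x + 1) - 4) - 3) + 4 = 1] subtract 4: x sits inside (… + 4) ⇒ sub: ((x + 1) - 4) - 3 = -3.
Step 2. [((x + 1) - 4) - 3 = -3] peel the -3: add 3 from each side ⇒ sub: (x + 1) - 4 = 0.
Step 3. [(x + 1) - 4 = 0] peel the -4: add 4 from each side ⇒ sub: x + 1 = 4.
Step 4. [x + 1 = 4] subtract 1: x sits inside (… + 1) ⇒ sub: x = 3.

Answer: x ∈ {3}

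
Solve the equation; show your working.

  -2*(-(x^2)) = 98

Step 1. [-2*(-(x^2)) = 98] divide by the outer -2. So div: -(x^2) = -49.
Step 2. [-(x^2) = -49] leading − — multiply by −1, so neg: x^2 = 49.
Step 3. [x^2 = 49] LHS squared, RHS 49 ≥ 0: apply √ (±). So sqrt: x = 7 or -7.

Answer: x ∈ {-7, 7}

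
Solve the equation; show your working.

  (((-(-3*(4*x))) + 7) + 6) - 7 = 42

Step 1. [(((-(-3*(4*x))) + 7) + 6) - 7 = 42] the outer -7 inverts by adding 7. So sub: ((-(-3*(4*x))) + 7) + 6 = 49.
Step 2. [((-(-3*(4*x))) + 7) + 6 = 49] 6 comes off first (subtract 6). So sub: (-(-3*(4*x))) + 7 = 43.
Step 3. [(-(-3*(4*x))) + 7 = 43] subtract 7: x sits inside (… + 7), so sub: -(-3*(4*x)) = 36.
Step 4. [-(-3*(4*x)) = 36] leading − — multiply by −1 ⇒ neg: -3*(4*x) = -36.
Step 5. [-3*(4*x) = -36] divide by the outer -3 ⇒ div: 4*x = 12.
Step 6. [4*x = 12] 4 out front; divide by 4 ⇒ div: x = 3.

Answer: x ∈ {3}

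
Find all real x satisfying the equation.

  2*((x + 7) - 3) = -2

Step 1. [2*((x + 7) - 3) = -2] leading coefficient 2: divide by 2, so div: (x + 7) - 3 = -1.
Step 2. [(x + 7) - 3 = -1] 3 comes off first (add 3) ⇒ sub: x + 7 = 2.
Step 3. [x + 7 = 2] 7 comes off first (subtract 7) ⇒ sub: x = -5.

Answer: x ∈ {-5}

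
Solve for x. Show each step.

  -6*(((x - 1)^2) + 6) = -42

Step 1. [-6*(((x - 1)^2) + 6) = -42] LHS = -6·(…); ÷-6 both sides ⇒ div: ((x - 1)^2) + 6 = 7.
Step 2. [((x - 1)^2) + 6 = 7] subtract 6: x sits inside (… + 6), so sub: (x - 1)^2 = 1.
Step 3. [(x - 1)^2 = 1] 1 ≥ 0, LHS is (·)² — take ±√, so sqrt: x - 1 = 1 or -1.
Step 4. [x - 1 = 1 or -1] 1 comes off first (add 1), so sub: x = 2 or 0.

Answer: x ∈ {0, 2}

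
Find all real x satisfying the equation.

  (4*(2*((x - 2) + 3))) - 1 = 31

Step 1. [(4*(2*((x - 2) + 3))) - 1 = 31] peel the -1: add 1 from each side ⇒ sub: 4*(2*((x - 2) + 3)) = 32.
Step 2. [4*(2*((x - 2) + 3)) = 32] LHS = 4·(…); ÷4 both sides ⇒ div: 2*((x - 2) + 3) = 8.
Step 3. [2*((x - 2) + 3) = 8] divide by the outer 2. So div: (x - 2) + 3 = 4.
Step 4. [(x - 2) + 3 = 4] the outer +3 inverts by subtracting 3. So sub: x - 2 = 1.
Step 5. [x - 2 = 1] the outer -2 inverts by adding 2 ⇒ sub: x = 3.

Answer: x ∈ {3}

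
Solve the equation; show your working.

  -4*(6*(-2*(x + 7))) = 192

Step 1. [-4*(6*(-2*(x + 7))) = 192] divide by the outer -4, so div: 6*(-2*(x + 7)) = -48.
Step 2. [6*(-2*(x + 7)) = -48] leading coefficient 6: divide by 6, so div: -2*(x + 7) = -8.
Step 3. [-2*(x + 7) = -8] LHS = -2·(…); ÷-2 both sides. So div: x + 7 = 4.
Step 4. [x + 7 = 4] peel the +7: subtract 7 from each side. So sub: x = -3.

Answer: x ∈ {-3}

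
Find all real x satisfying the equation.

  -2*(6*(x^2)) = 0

Step 1. [-2*(6*(x^2)) = 0] divide by the outer -2 ⇒ div: 6*(x^2) = 0.
Step 2. [6*(x^2) = 0] leading coefficient 6: divide by 6 ⇒ div: x^2 = 0.
Step 3. [x^2 = 0] LHS squared, RHS 0 ≥ 0: apply √ (±). So sqrt: x = 0.

Answer: x ∈ {0}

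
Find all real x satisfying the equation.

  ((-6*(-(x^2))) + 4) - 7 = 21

Step 1. [((-6*(-(x^2))) + 4) - 7 = 21] -7 is outermost — add 7 both sides ⇒ sub: (-6*(-(x^2))) + 4 = 28.
Step 2. [(-6*(-(x^2))) + 4 = 28] the outer +4 inverts by subtracting 4 ⇒ sub: -6*(-(x^2)) = 24.
Step 3. [-6*(-(x^2)) = 24] leading coefficient -6: divide by -6. So div: -(x^2) = -4.
Step 4. [-(x^2) = -4] LHS negated; negate both sides, so neg: x^2 = 4.
Step 5. [x^2 = 4] √ both sides: 4 ≥ 0 gives two branches ⇒ sqrt: x = 2 or -2.

Answer: x ∈ {-2, 2}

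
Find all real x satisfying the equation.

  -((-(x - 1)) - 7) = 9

Step 1. [-((-(x - 1)) - 7) = 9] flip signs both sides, so neg: (-(x - 1)) - 7 = -9.
Step 2. [(-(x - 1)) - 7 = -9] -7 is outermost — add 7 both sides ⇒ sub: -(x - 1) = -2.
Step 3. [-(x - 1) = -2] flip signs both sides ⇒ neg: x - 1 = 2.
Step 4. [x - 1 = 2] peel the -1: add 1 from each side, so sub: x = 3.

Answer: x ∈ {3}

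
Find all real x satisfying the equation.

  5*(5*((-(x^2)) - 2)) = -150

Step 1. [5*(5*((-(x^2)) - 2)) = -150] LHS = 5·(…); ÷5 both sides. So div: 5*((-(x^2)) - 2) = -30.
Step 2. [5*((-(x^2)) - 2) = -30] divide by the outer 5, so div: (-(x^2)) - 2 = -6.
Step 3. [(-(x^2)) - 2 = -6] 2 comes off first (add 2) ⇒ sub: -(x^2) = -4.
Step 4. [-(x^2) = -4] LHS negated; negate both sides, so neg: x^2 = 4.
Step 5. [x^2 = 4] √ both sides: 4 ≥ 0 gives two branches ⇒ sqrt: x = 2 or -2.

Answer: x ∈ {-2, 2}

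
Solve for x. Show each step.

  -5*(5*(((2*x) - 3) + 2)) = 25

Step 1. [-5*(5*(((2*x) - 3) + 2)) = 25] divide by the outer -5. So div: 5*(((2*x) - 3) + 2) = -5.
Step 2. [5*(((2*x) - 3) + 2) = -5] LHS = 5·(…); ÷5 both sides. So div: ((2*x) - 3) + 2 = -1.
Step 3. [((2*x) - 3) + 2 = -1] the outer +2 inverts by subtracting 2 ⇒ sub: (2*x) - 3 = -3.
Step 4. [(2*x) - 3 = -3] -3 is outermost — add 3 both sides, so sub: 2*x = 0.
Step 5. [2*x = 0] LHS = 2·(…); ÷2 both sides ⇒ div: x = 0.

Answer: x ∈ {0}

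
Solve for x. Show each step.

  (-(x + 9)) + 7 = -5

Step 1. [(-(x + 9)) + 7 = -5] 7 comes off first (subtract 7), so sub: -(x + 9) = -12.
Step 2. [-(x + 9) = -12] LHS negated; negate both sides, so neg: x + 9 = 12.
Step 3. [x + 9 = 12] the outer +9 inverts by subtracting 9, so sub: x = 3.

Answer: x ∈ {3}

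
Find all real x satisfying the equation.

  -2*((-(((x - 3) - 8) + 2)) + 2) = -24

Step 1. [-2*((-(((x - 3) - 8) + 2)) + 2) = -24] divide by the outer -2. So div: (-(((x - 3) - 8) + 2)) + 2 = 12.
Step 2. [(-(((x - 3) - 8) + 2)) + 2 = 12] +2 is outermost — subtract 2 both sides, so sub: -(((x - 3) - 8) + 2) = 10.
Step 3. [-(((x - 3) - 8) + 2) = 10] flip signs both sides ⇒ neg: ((x - 3) - 8) + 2 = -10.
Step 4. [((x - 3) - 8) + 2 = -10] 2 comes off first (subtract 2). So sub: (x - 3) - 8 = -12.
Step 5. [(x - 3) - 8 = -12] add 8: x sits inside (… - 8), so sub: x - 3 = -4.
Step 6. [x - 3 = -4] peel the -3: add 3 from each side. So sub: x = -1.

Answer: x ∈ {-1}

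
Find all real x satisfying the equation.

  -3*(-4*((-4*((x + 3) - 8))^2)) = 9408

Step 1. [-3*(-4*((-4*((x + 3) - 8))^2)) = 9408] leading coefficient -3: divide by -3 ⇒ div: -4*((-4*((x + 3) - 8))^2) = -3136.
Step 2. [-4*((-4*((x + 3) - 8))^2) = -3136] divide by the outer -4. So div: (-4*((x + 3) - 8))^2 = 784.
Step 3. [(-4*((x + 3) - 8))^2 = 784] 784 ≥ 0, LHS is (·)² — take ±√. So sqrt: -4*((x + 3) - 8) = 28 or -28.
Step 4. [-4*((x + 3) - 8) = 28 or -28] -4 out front; divide by -4. So div: (x + 3) - 8 = -7 or 7.
Step 5. [(x + 3) - 8 = -7 or 7] 8 comes off first (add 8), so sub: x + 3 = 1 or 15.
Step 6. [x + 3 = 1 or 15] peel the +3: subtract 3 from each side, so sub: x = -2 or 12.

Answer: x ∈ {-2, 12}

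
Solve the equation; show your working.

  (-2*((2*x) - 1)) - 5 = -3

Step 1. [(-2*((2*x) - 1)) - 5 = -3] -5 is outermost — add 5 both sides, so sub: -2*((2*x) - 1) = 2.
Step 2. [-2*((2*x) - 1) = 2] -2·(inner) — divide through by -2 ⇒ div: (2*x) - 1 = -1.
Step 3. [(2*x) - 1 = -1] -1 is outermost — add 1 both sides. So sub: 2*x = 0.
Step 4. [2*x = 0] LHS = 2·(…); ÷2 both sides ⇒ div: x = 0.

Answer: x ∈ {0}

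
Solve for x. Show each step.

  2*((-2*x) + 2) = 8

Step 1. [2*((-2*x) + 2) = 8] LHS = 2·(…); ÷2 both sides, so div: (-2*x) + 2 = 4.
Step 2. [(-2*x) + 2 = 4] the outer +2 inverts by subtracting 2. So sub: -2*x = 2.
Step 3. [-2*x = 2] -2·(inner) — divide through by -2 ⇒ div: x = -1.

Answer: x ∈ {-1}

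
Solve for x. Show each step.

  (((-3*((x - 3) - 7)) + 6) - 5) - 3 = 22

Step 1. [(((-3*((x - 3) - 7)) + 6) - 5) - 3 = 22] 3 comes off first (add 3) ⇒ sub: ((-3*((x - 3) - 7)) + 6) - 5 = 25.
Step 2. [((-3*((x - 3) - 7)) + 6) - 5 = 25] the outer -5 inverts by adding 5, so sub: (-3*((x - 3) - 7)) + 6 = 30.
Step 3. [(-3*((x - 3) - 7)) + 6 = 30] -3 | LHS and -3 | 30: pull -3 out. So factor: ((x - 3) - 7) - 2 = -10.
Step 4. [((x - 3) - 7) - 2 = -10] -2 is outermost — add 2 both sides. So sub: (x - 3) - 7 = -8.
Step 5. [(x - 3) - 7 = -8] the outer -7 inverts by adding 7 ⇒ sub: x - 3 = -1.
Step 6. [x - 3 = -1] -3 is outermost — add 3 both sides. So sub: x = 2.

Answer: x ∈ {2}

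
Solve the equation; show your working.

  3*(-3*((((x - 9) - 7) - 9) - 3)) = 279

Step 1. [3*(-3*((((x - 9) - 7) - 9) - 3)) = 279] leading coefficient 3: divide by 3. So div: -3*((((x - 9) - 7) - 9) - 3) = 93.
Step 2. [-3*((((x - 9) - 7) - 9) - 3) = 93] leading coefficient -3: divide by -3, so div: (((x - 9) - 7) - 9) - 3 = -31.
Step 3. [(((x - 9) - 7) - 9) - 3 = -31] add 3: x sits inside (… - 3), so sub: ((x - 9) - 7) - 9 = -28.
Step 4. [((x - 9) - 7) - 9 = -28] the outer -9 inverts by adding 9 ⇒ sub: (x - 9) - 7 = -19.
Step 5. [(x - 9) - 7 = -19] peel the -7: add 7 from each side. So sub: x - 9 = -12.
Step 6. [x - 9 = -12] peel the -9: add 9 from each side, so sub: x = -3.

Answer: x ∈ {-3}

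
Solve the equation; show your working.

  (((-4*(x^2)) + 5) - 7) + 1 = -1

Step 1. [(((-4*(x^2)) + 5) - 7) + 1 = -1] +1 is outermost — subtract 1 both sides ⇒ sub: ((-4*(x^2)) + 5) - 7 = -2.
Step 2. [((-4*(x^2)) + 5) - 7 = -2] peel the -7: add 7 from each side ⇒ sub: (-4*(x^2)) + 5 = 5.
Step 3. [(-4*(x^2)) + 5 = 5] 5 comes off first (subtract 5). So sub: -4*(x^2) = 0.
Step 4. [-4*(x^2) = 0] divide by the outer -4 ⇒ div: x^2 = 0.
Step 5. [x^2 = 0] LHS squared, RHS 0 ≥ 0: apply √ (±). So sqrt: x = 0.

Answer: x ∈ {0}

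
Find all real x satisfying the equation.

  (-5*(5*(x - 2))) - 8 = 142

Step 1. [(-5*(5*(x - 2))) - 8 = 142] 8 comes off first (add 8). So sub: -5*(5*(x - 2)) = 150.
Step 2. [-5*(5*(x - 2)) = 150] leading coefficient -5: divide by -5. So div: 5*(x - 2) = -30.
Step 3. [5*(x - 2) = -30] leading coefficient 5: divide by 5, so div: x - 2 = -6.
Step 4. [x - 2 = -6] add 2: x sits inside (… - 2) ⇒ sub: x = -4.

Answer: x ∈ {-4}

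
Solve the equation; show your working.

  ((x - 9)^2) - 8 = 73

Step 1. [((x - 9)^2) - 8 = 73] -8 is outermost — add 8 both sides ⇒ sub: (x - 9)^2 = 81.
Step 2. [(x - 9)^2 = 81] 81 ≥ 0, LHS is (·)² — take ±√, so sqrt: x - 9 = 9 or -9.
Step 3. [x - 9 = 9 or -9] peel the -9: add 9 from each side ⇒ sub: x = 18 or 0.

Answer: x ∈ {0, 18}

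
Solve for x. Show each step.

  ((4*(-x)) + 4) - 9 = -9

Step 1. [((4*(-x)) + 4) - 9 = -9] -9 is outermost — add 9 both sides. So sub: (4*(-x)) + 4 = 0.
Step 2. [(4*(-x)) + 4 = 0] the outer +4 inverts by subtracting 4. So sub: 4*(-x) = -4.
Step 3. [4*(-x) = -4] 4 out front; divide by 4. So div: -x = -1.
Step 4. [-x = -1] flip signs both sides, so neg: x = 1.

Answer: x ∈ {1}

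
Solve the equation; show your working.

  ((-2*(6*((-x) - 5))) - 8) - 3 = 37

Step 1. [((-2*(6*((-x) - 5))) - 8) - 3 = 37] -3 is outermost — add 3 both sides, so sub: (-2*(6*((-x) - 5))) - 8 = 40.
Step 2. [(-2*(6*((-x) - 5))) - 8 = 40] -8 is outermost — add 8 both sides. So sub: -2*(6*((-x) - 5)) = 48.
Step 3. [-2*(6*((-x) - 5)) = 48] leading coefficient -2: divide by -2 ⇒ div: 6*((-x) - 5) = -24.
Step 4. [6*((-x) - 5) = -24] 6 out front; divide by 6, so div: (-x) - 5 = -4.
Step 5. [(-x) - 5 = -4] -5 is outermost — add 5 both sides, so sub: -x = 1.
Step 6. [-x = 1] flip signs both sides ⇒ neg: x = -1.

Answer: x ∈ {-1}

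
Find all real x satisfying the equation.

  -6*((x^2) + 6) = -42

Step 1. [-6*((x^2) + 6) = -42] LHS = -6·(…); ÷-6 both sides, so div: (x^2) + 6 = 7.
Step 2. [(x^2) + 6 = 7] +6 is outermost — subtract 6 both sides. So sub: x^2 = 1.
Step 3. [x^2 = 1] √ both sides: 1 ≥ 0 gives two branches. So sqrt: x = 1 or -1.

Answer: x ∈ {-1, 1}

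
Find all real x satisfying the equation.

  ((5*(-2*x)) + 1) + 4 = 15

Step 1. [((5*(-2*x)) + 1) + 4 = 15] +4 is outermost — subtract 4 both sides, so sub: (5*(-2*x)) + 1 = 11.
Step 2. [(5*(-2*x)) + 1 = 11] peel the +1: subtract 1 from each side, so sub: 5*(-2*x) = 10.
Step 3. [5*(-2*x) = 10] LHS = 5·(…); ÷5 both sides, so div: -2*x = 2.
Step 4. [-2*x = 2] -2·(inner) — divide through by -2. So div: x = -1.

Answer: x ∈ {-1}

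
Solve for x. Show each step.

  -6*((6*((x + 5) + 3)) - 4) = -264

Step 1. [-6*((6*((x + 5) + 3)) - 4) = -264] LHS = -6·(…); ÷-6 both sides, so div: (6*((x + 5) + 3)) - 4 = 44.
Step 2. [(6*((x + 5) + 3)) - 4 = 44] peel the -4: add 4 from each side ⇒ sub: 6*((x + 5) + 3) = 48.
Step 3. [6*((x + 5) + 3) = 48] leading coefficient 6: divide by 6 ⇒ div: (x + 5) + 3 = 8.
Step 4. [(x + 5) + 3 = 8] +3 is outermost — subtract 3 both sides, so sub: x + 5 = 5.
Step 5. [x + 5 = 5] 5 comes off first (subtract 5) ⇒ sub: x = 0.

Answer: x ∈ {0}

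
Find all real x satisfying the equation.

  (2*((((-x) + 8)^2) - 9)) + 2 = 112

Step 1. [(2*((((-x) + 8)^2) - 9)) + 2 = 112] 2 | LHS and 2 | 112: pull 2 out. So factor: ((((-x) + 8)^2) - 9) + 1 = 56.
Step 2. [((((-x) + 8)^2) - 9) + 1 = 56] peel the +1: subtract 1 from each side, so sub: (((-x) + 8)^2) - 9 = 55.
Step 3. [(((-x) + 8)^2) - 9 = 55] the outer -9 inverts by adding 9 ⇒ sub: ((-x) + 8)^2 = 64.
Step 4. [((-x) + 8)^2 = 64] LHS squared, RHS 64 ≥ 0: apply √ (±), so sqrt: (-x) + 8 = 8 or -8.
Step 5. [(-x) + 8 = 8 or -8] 8 comes off first (subtract 8), so sub: -x = 0 or -16.
Step 6. [-x = 0 or -16] leading − — multiply by −1, so neg: x = 0 or 16.

Answer: x ∈ {0, 16}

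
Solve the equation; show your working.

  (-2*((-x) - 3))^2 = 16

Step 1. [(-2*((-x) - 3))^2 = 16] LHS squared, RHS 16 ≥ 0: apply √ (±) ⇒ sqrt: -2*((-x) - 3) = 4 or -4.
Step 2. [-2*((-x) - 3) = 4 or -4] -2 out front; divide by -2 ⇒ div: (-x) - 3 = -2 or 2.
Step 3. [(-x) - 3 = -2 or 2] 3 comes off first (add 3). So sub: -x = 1 or 5.
Step 4. [-x = 1 or 5] leading − — multiply by −1 ⇒ neg: x = -1 or -5.

Answer: x ∈ {-5, -1}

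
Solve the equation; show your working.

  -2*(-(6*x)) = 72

Step 1. [-2*(-(6*x)) = 72] -2 out front; divide by -2 ⇒ div: -(6*x) = -36.
Step 2. [-(6*x) = -36] leading − — multiply by −1 ⇒ neg: 6*x = 36.
Step 3. [6*x = 36] leading coefficient 6: divide by 6. So div: x = 6.

Answer: x ∈ {6}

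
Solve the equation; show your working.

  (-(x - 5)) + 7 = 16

Step 1. [(-(x - 5)) + 7 = 16] +7 is outermost — subtract 7 both sides. So sub: -(x - 5) = 9.
Step 2. [-(x - 5) = 9] flip signs both sides ⇒ neg: x - 5 = -9.
Step 3. [x - 5 = -9] peel the -5: add 5 from each side. So sub: x = -4.

Answer: x ∈ {-4}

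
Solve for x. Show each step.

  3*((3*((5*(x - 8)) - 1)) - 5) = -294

Step 1. [3*((3*((5*(x - 8)) - 1)) - 5) = -294] 3 out front; divide by 3. So div: (3*((5*(x - 8)) - 1)) - 5 = -98.
Step 2. [(3*((5*(x - 8)) - 1)) - 5 = -98] the outer -5 inverts by adding 5, so sub: 3*((5*(x - 8)) - 1) = -93.
Step 3. [3*((5*(x - 8)) - 1) = -93] LHS = 3·(…); ÷3 both sides. So div: (5*(x - 8)) - 1 = -31.
Step 4. [(5*(x - 8)) - 1 = -31] peel the -1: add 1 from each side ⇒ sub: 5*(x - 8) = -30.
Step 5. [5*(x - 8) = -30] 5·(inner) — divide through by 5, so div: x - 8 = -6.
Step 6. [x - 8 = -6] peel the -8: add 8 from each side. So sub: x = 2.

Answer: x ∈ {2}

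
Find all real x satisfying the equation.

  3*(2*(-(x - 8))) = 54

Step 1. [3*(2*(-(x - 8))) = 54] leading coefficient 3: divide by 3. So div: 2*(-(x - 8)) = 18.
Step 2. [2*(-(x - 8)) = 18] divide by the outer 2, so div: -(x - 8) = 9.
Step 3. [-(x - 8) = 9] flip signs both sides, so neg: x - 8 = -9.
Step 4. [x - 8 = -9] 8 comes off first (add 8), so sub: x = -1.

Answer: x ∈ {-1}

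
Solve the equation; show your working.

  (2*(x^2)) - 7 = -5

Step 1. [(2*(x^2)) - 7 = -5] -7 is outermost — add 7 both sides. So sub: 2*(x^2) = 2.
Step 2. [2*(x^2) = 2] 2 out front; divide by 2, so div: x^2 = 1.
Step 3. [x^2 = 1] √ both sides: 1 ≥ 0 gives two branches. So sqrt: x = 1 or -1.

Answer: x ∈ {-1, 1}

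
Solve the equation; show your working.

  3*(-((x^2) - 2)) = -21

Step 1. [3*(-((x^2) - 2)) = -21] 3·(inner) — divide through by 3 ⇒ div: -((x^2) - 2) = -7.
Step 2. [-((x^2) - 2) = -7] LHS negated; negate both sides. So neg: (x^2) - 2 = 7.
Step 3. [(x^2) - 2 = 7] the outer -2 inverts by adding 2 ⇒ sub: x^2 = 9.
Step 4. [x^2 = 9] LHS squared, RHS 9 ≥ 0: apply √ (±) ⇒ sqrt: x = 3 or -3.

Answer: x ∈ {-3, 3}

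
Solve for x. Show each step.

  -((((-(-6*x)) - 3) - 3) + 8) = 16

Step 1. [-((((-(-6*x)) - 3) - 3) + 8) = 16] flip signs both sides. So neg: (((-(-6*x)) - 3) - 3) + 8 = -16.
Step 2. [(((-(-6*x)) - 3) - 3) + 8 = -16] 8 comes off first (subtract 8), so sub: ((-(-6*x)) - 3) - 3 = -24.
Step 3. [((-(-6*x)) - 3) - 3 = -24] 3 comes off first (add 3), so sub: (-(-6*x)) - 3 = -21.
Step 4. [(-(-6*x)) - 3 = -21] add 3: x sits inside (… - 3). So sub: -(-6*x) = -18.
Step 5. [-(-6*x) = -18] flip signs both sides. So neg: -6*x = 18.
Step 6. [-6*x = 18] leading coefficient -6: divide by -6 ⇒ div: x = -3.

Answer: x ∈ {-3}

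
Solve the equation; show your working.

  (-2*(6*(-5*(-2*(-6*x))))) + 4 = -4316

Step 1. [(-2*(6*(-5*(-2*(-6*x))))) + 4 = -4316] -2 | LHS and -2 | -4316: pull -2 out. So factor: (6*(-5*(-2*(-6*x)))) - 2 = 2158.
Step 2. [(6*(-5*(-2*(-6*x)))) - 2 = 2158] peel the -2: add 2 from each side ⇒ sub: 6*(-5*(-2*(-6*x))) = 2160.
Step 3. [6*(-5*(-2*(-6*x))) = 2160] leading coefficient 6: divide by 6 ⇒ div: -5*(-2*(-6*x)) = 360.
Step 4. [-5*(-2*(-6*x)) = 360] -5·(inner) — divide through by -5 ⇒ div: -2*(-6*x) = -72.
Step 5. [-2*(-6*x) = -72] divide by the outer -2. So div: -6*x = 36.
Step 6. [-6*x = 36] -6·(inner) — divide through by -6. So div: x = -6.

Answer: x ∈ {-6}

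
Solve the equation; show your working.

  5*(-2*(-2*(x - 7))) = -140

Step 1. [5*(-2*(-2*(x - 7))) = -140] leading coefficient 5: divide by 5, so div: -2*(-2*(x - 7)) = -28.
Step 2. [-2*(-2*(x - 7)) = -28] LHS = -2·(…); ÷-2 both sides ⇒ div: -2*(x - 7) = 14.
Step 3. [-2*(x - 7) = 14] -2·(inner) — divide through by -2, so div: x - 7 = -7.
Step 4. [x - 7 = -7] add 7: x sits inside (… - 7) ⇒ sub: x = 0.

Answer: x ∈ {0}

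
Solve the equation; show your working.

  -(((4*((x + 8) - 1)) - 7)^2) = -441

Step 1. [-(((4*((x + 8) - 1)) - 7)^2) = -441] LHS negated; negate both sides. So neg: ((4*((x + 8) - 1)) - 7)^2 = 441.
Step 2. [((4*((x + 8) - 1)) - 7)^2 = 441] √ both sides: 441 ≥ 0 gives two branches, so sqrt: (4*((x + 8) - 1)) - 7 = 21 or -21.
Step 3. [(4*((x + 8) - 1)) - 7 = 21 or -21] -7 is outermost — add 7 both sides, so sub: 4*((x + 8) - 1) = 28 or -14.
Step 4. [4*((x + 8) - 1) = 28 or -14] leading coefficient 4: divide by 4, so div: (x + 8) - 1 = 7 or -7/2.
Step 5. [(x + 8) - 1 = 7 or -7/2] -1 is outermost — add 1 both sides. So sub: x + 8 = 8 or -5/2.
Step 6. [x + 8 = 8 or -5/2] +8 is outermost — subtract 8 both sides, so sub: x = 0 or -21/2.

Answer: x ∈ {-21/2, 0}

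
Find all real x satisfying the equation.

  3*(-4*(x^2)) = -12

Step 1. [3*(-4*(x^2)) = -12] LHS = 3·(…); ÷3 both sides, so div: -4*(x^2) = -4.
Step 2. [-4*(x^2) = -4] LHS = -4·(…); ÷-4 both sides ⇒ div: x^2 = 1.
Step 3. [x^2 = 1] √ both sides: 1 ≥ 0 gives two branches, so sqrt: x = 1 or -1.

Answer: x ∈ {-1, 1}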